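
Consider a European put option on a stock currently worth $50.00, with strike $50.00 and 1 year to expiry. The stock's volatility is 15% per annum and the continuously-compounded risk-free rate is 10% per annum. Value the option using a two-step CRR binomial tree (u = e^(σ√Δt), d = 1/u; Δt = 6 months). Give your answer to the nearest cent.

CRR parameters: u = e^(σ√Δt) = e^(0.15·√0.5) = 1.1119, d = 1/u = 0.8994
Per-period rate: rΔt = 0.1·0.5 = 0.05, so R = e^0.05 = 1.0513
Risk-neutral probability p = (e^0.05 − 0.8994)/(1.1119 − 0.8994) = 0.1519/0.2125 = 0.7148
Terminal stock prices: S_uu = 61.82, S_ud = 50, S_dd = 40.44
Terminal payoffs (K − S): max(-11.82, 0) = 0, max(0, 0) = 0, max(9.557, 0) = 9.557
Node u (S = 55.59): V_u = e^(−0.05)·[0.7148·0.0000 + 0.2852·0.0000] = 0.0000
Node d (S = 44.97): V_d = e^(−0.05)·[0.7148·0.0000 + 0.2852·9.5571] = 2.5932
Node 0 (S = 50): V_0 = e^(−0.05)·[0.7148·0.0000 + 0.2852·2.5932] = 0.7036

$0.70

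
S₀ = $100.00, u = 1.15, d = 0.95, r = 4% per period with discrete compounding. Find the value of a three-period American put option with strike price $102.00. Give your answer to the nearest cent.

$3.70

Risk-neutral probability p = (1 + 0.04 − 0.95)/(1.15 − 0.95) = 0.0900/0.2000 = 0.4500
Terminal stock prices: S_uuu = 152.1, S_uud = 125.6, S_udd = 103.8, S_ddd = 85.74
Terminal payoffs (K − S): max(-50.09, 0) = 0, max(-23.64, 0) = 0, max(-1.787, 0) = 0, max(16.26, 0) = 16.26
Node uu (S = 132.2): continuation = 1/1.04·[0.4500·0.0000 + 0.5500·0.0000] = 0.0000; exercise value = 0.0000 ≤ continuation, so V_uu = 0.0000
Node ud (S = 109.2): continuation = 1/1.04·[0.4500·0.0000 + 0.5500·0.0000] = 0.0000; exercise value = 0.0000 ≤ continuation, so V_ud = 0.0000
Node dd (S = 90.25): continuation = 1/1.04·[0.4500·0.0000 + 0.5500·16.2625] = 8.6004; exercise value = 11.7500 > continuation, so V_dd = 11.7500 (exercise)
Node u (S = 115): continuation = 1/1.04·[0.4500·0.0000 + 0.5500·0.0000] = 0.0000; exercise value = 0.0000 ≤ continuation, so V_u = 0.0000
Node d (S = 95): continuation = 1/1.04·[0.4500·0.0000 + 0.5500·11.7500] = 6.2139; exercise value = 7.0000 > continuation, so V_d = 7.0000 (exercise)
Node 0 (S = 100): continuation = 1/1.04·[0.4500·0.0000 + 0.5500·7.0000] = 3.7019; exercise value = 2.0000 ≤ continuation, so V_0 = 3.7019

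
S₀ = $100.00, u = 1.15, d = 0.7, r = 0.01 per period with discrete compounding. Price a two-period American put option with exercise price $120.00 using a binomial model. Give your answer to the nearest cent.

Risk-neutral probability p = (1 + 0.01 − 0.7)/(1.15 − 0.7) = 0.3100/0.4500 = 0.6889
Terminal stock prices: S_uu = 132.2, S_ud = 80.5, S_dd = 49
Terminal payoffs (K − S): max(-12.25, 0) = 0, max(39.5, 0) = 39.5, max(71, 0) = 71
Node u (S = 115): continuation = 1/1.01·[0.6889·0.0000 + 0.3111·39.5000] = 12.1672; exercise value = 5.0000 ≤ continuation, so V_u = 12.1672
Node d (S = 70): continuation = 1/1.01·[0.6889·39.5000 + 0.3111·71.0000] = 48.8119; exercise value = 50.0000 > continuation, so V_d = 50.0000 (exercise)
Node 0 (S = 100): continuation = 1/1.01·[0.6889·12.1672 + 0.3111·50.0000] = 23.7004; exercise value = 20.0000 ≤ continuation, so V_0 = 23.7004

$23.70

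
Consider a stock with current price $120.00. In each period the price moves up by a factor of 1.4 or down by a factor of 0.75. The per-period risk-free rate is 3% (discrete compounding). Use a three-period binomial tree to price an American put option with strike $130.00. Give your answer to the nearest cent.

Risk-neutral probability p = (1 + 0.03 − 0.75)/(1.4 − 0.75) = 0.2800/0.6500 = 0.4308
Terminal stock prices: S_uuu = 329.3, S_uud = 176.4, S_udd = 94.5, S_ddd = 50.62
Terminal payoffs (K − S): max(-199.3, 0) = 0, max(-46.4, 0) = 0, max(35.5, 0) = 35.5, max(79.38, 0) = 79.38
Node uu (S = 235.2): continuation = 1/1.03·[0.4308·0.0000 + 0.5692·0.0000] = 0.0000; exercise value = 0.0000 ≤ continuation, so V_uu = 0.0000
Node ud (S = 126): continuation = 1/1.03·[0.4308·0.0000 + 0.5692·35.5000] = 19.6191; exercise value = 4.0000 ≤ continuation, so V_ud = 19.6191
Node dd (S = 67.5): continuation = 1/1.03·[0.4308·35.5000 + 0.5692·79.3750] = 58.7136; exercise value = 62.5000 > continuation, so V_dd = 62.5000 (exercise)
Node u (S = 168): continuation = 1/1.03·[0.4308·0.0000 + 0.5692·19.6191] = 10.8425; exercise value = 0.0000 ≤ continuation, so V_u = 10.8425
Node d (S = 90): continuation = 1/1.03·[0.4308·19.6191 + 0.5692·62.5000] = 42.7459; exercise value = 40.0000 ≤ continuation, so V_d = 42.7459
Node 0 (S = 120): continuation = 1/1.03·[0.4308·10.8425 + 0.5692·42.7459] = 28.1581; exercise value = 10.0000 ≤ continuation, so V_0 = 28.1581

$28.16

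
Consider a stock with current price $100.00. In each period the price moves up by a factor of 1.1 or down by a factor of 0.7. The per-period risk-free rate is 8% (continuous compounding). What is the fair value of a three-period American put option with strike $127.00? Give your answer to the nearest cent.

$27.00

Risk-neutral probability p = (e^0.08 − 0.7)/(1.1 − 0.7) = 0.3833/0.4000 = 0.9582
Terminal stock prices: S_uuu = 133.1, S_uud = 84.7, S_udd = 53.9, S_ddd = 34.3
Terminal payoffs (K − S): max(-6.1, 0) = 0, max(42.3, 0) = 42.3, max(73.1, 0) = 73.1, max(92.7, 0) = 92.7
Node uu (S = 121): continuation = e^(−0.08)·[0.9582·0.0000 + 0.0418·42.3000] = 1.6315; exercise value = 6.0000 > continuation, so V_uu = 6.0000 (exercise)
Node ud (S = 77): continuation = e^(−0.08)·[0.9582·42.3000 + 0.0418·73.1000] = 40.2358; exercise value = 50.0000 > continuation, so V_ud = 50.0000 (exercise)
Node dd (S = 49): continuation = e^(−0.08)·[0.9582·73.1000 + 0.0418·92.7000] = 68.2358; exercise value = 78.0000 > continuation, so V_dd = 78.0000 (exercise)
Node u (S = 110): continuation = e^(−0.08)·[0.9582·6.0000 + 0.0418·50.0000] = 7.2358; exercise value = 17.0000 > continuation, so V_u = 17.0000 (exercise)
Node d (S = 70): continuation = e^(−0.08)·[0.9582·50.0000 + 0.0418·78.0000] = 47.2358; exercise value = 57.0000 > continuation, so V_d = 57.0000 (exercise)
Node 0 (S = 100): continuation = e^(−0.08)·[0.9582·17.0000 + 0.0418·57.0000] = 17.2358; exercise value = 27.0000 > continuation, so V_0 = 27.0000 (exercise)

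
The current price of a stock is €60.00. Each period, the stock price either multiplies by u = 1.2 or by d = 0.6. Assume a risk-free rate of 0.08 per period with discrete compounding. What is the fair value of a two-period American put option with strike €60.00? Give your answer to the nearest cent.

Risk-neutral probability p = (1 + 0.08 − 0.6)/(1.2 − 0.6) = 0.4800/0.6000 = 0.8000
Terminal stock prices: S_uu = 86.4, S_ud = 43.2, S_dd = 21.6
Terminal payoffs (K − S): max(-26.4, 0) = 0, max(16.8, 0) = 16.8, max(38.4, 0) = 38.4
Node u (S = 72): continuation = 1/1.08·[0.8000·0.0000 + 0.2000·16.8000] = 3.1111; exercise value = 0.0000 ≤ continuation, so V_u = 3.1111
Node d (S = 36): continuation = 1/1.08·[0.8000·16.8000 + 0.2000·38.4000] = 19.5556; exercise value = 24.0000 > continuation, so V_d = 24.0000 (exercise)
Node 0 (S = 60): continuation = 1/1.08·[0.8000·3.1111 + 0.2000·24.0000] = 6.7490; exercise value = 0.0000 ≤ continuation, so V_0 = 6.7490

€6.75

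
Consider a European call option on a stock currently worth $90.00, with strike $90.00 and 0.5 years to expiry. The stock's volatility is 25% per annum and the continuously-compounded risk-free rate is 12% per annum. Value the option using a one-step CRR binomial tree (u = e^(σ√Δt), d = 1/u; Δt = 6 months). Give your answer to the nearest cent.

CRR parameters: u = e^(σ√Δt) = e^(0.25·√0.5) = 1.1934, d = 1/u = 0.8380
Per-period rate: rΔt = 0.12·0.5 = 0.06, so R = e^0.06 = 1.0618
Risk-neutral probability p = (e^0.06 − 0.8380)/(1.1934 − 0.8380) = 0.2239/0.3554 = 0.6299
Terminal stock prices: S_u = 107.4, S_d = 75.42
Terminal payoffs (S − K): max(17.4, 0) = 17.4, max(-14.58, 0) = 0
Node 0 (S = 90): V_0 = e^(−0.06)·[0.6299·17.4028 + 0.3701·0.0000] = 10.3239

$10.32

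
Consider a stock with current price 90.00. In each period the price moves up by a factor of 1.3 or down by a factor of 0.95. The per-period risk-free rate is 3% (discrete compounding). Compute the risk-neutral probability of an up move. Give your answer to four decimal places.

Risk-neutral probability p = (1 + 0.03 − 0.95)/(1.3 − 0.95) = 0.0800/0.3500 = 0.2286

p = 0.2286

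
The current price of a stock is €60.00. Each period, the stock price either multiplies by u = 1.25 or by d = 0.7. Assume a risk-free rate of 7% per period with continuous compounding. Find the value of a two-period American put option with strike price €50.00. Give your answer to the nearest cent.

€2.41

Risk-neutral probability p = (e^0.07 − 0.7)/(1.25 − 0.7) = 0.3725/0.5500 = 0.6773
Terminal stock prices: S_uu = 93.75, S_ud = 52.5, S_dd = 29.4
Terminal payoffs (K − S): max(-43.75, 0) = 0, max(-2.5, 0) = 0, max(20.6, 0) = 20.6
Node u (S = 75): continuation = e^(−0.07)·[0.6773·0.0000 + 0.3227·0.0000] = 0.0000; exercise value = 0.0000 ≤ continuation, so V_u = 0.0000
Node d (S = 42): continuation = e^(−0.07)·[0.6773·0.0000 + 0.3227·20.6000] = 6.1984; exercise value = 8.0000 > continuation, so V_d = 8.0000 (exercise)
Node 0 (S = 60): continuation = e^(−0.07)·[0.6773·0.0000 + 0.3227·8.0000] = 2.4072; exercise value = 0.0000 ≤ continuation, so V_0 = 2.4072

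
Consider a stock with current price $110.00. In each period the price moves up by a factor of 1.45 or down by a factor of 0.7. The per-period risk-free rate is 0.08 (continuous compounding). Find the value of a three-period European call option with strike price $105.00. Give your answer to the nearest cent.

Risk-neutral probability p = (e^0.08 − 0.7)/(1.45 − 0.7) = 0.3833/0.7500 = 0.5110
Terminal stock prices: S_uuu = 335.3, S_uud = 161.9, S_udd = 78.15, S_ddd = 37.73
Terminal payoffs (S − K): max(230.3, 0) = 230.3, max(56.89, 0) = 56.89, max(-26.85, 0) = 0, max(-67.27, 0) = 0
Node uu (S = 231.3): V_uu = e^(−0.08)·[0.5110·230.3487 + 0.4890·56.8925] = 134.3478
Node ud (S = 111.6): V_ud = e^(−0.08)·[0.5110·56.8925 + 0.4890·0.0000] = 26.8395
Node dd (S = 53.9): V_dd = e^(−0.08)·[0.5110·0.0000 + 0.4890·0.0000] = 0.0000
Node u (S = 159.5): V_u = e^(−0.08)·[0.5110·134.3478 + 0.4890·26.8395] = 75.4939
Node d (S = 77): V_d = e^(−0.08)·[0.5110·26.8395 + 0.4890·0.0000] = 12.6617
Node 0 (S = 110): V_0 = e^(−0.08)·[0.5110·75.4939 + 0.4890·12.6617] = 41.3298

$41.33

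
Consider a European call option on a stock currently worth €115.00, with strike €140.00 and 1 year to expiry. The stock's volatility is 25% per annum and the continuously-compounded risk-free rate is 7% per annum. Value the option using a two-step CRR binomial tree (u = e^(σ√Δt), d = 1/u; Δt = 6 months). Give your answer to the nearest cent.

CRR parameters: u = e^(σ√Δt) = e^(0.25·√0.5) = 1.1934, d = 1/u = 0.8380
Per-period rate: rΔt = 0.07·0.5 = 0.035, so R = e^0.035 = 1.0356
Risk-neutral probability p = (e^0.035 − 0.8380)/(1.1934 − 0.8380) = 0.1977/0.3554 = 0.5561
Terminal stock prices: S_uu = 163.8, S_ud = 115, S_dd = 80.75
Terminal payoffs (S − K): max(23.77, 0) = 23.77, max(-25, 0) = 0, max(-59.25, 0) = 0
Node u (S = 137.2): V_u = e^(−0.035)·[0.5561·23.7737 + 0.4439·0.0000] = 12.7669
Node d (S = 96.37): V_d = e^(−0.035)·[0.5561·0.0000 + 0.4439·0.0000] = 0.0000
Node 0 (S = 115): V_0 = e^(−0.035)·[0.5561·12.7669 + 0.4439·0.0000] = 6.8560

€6.86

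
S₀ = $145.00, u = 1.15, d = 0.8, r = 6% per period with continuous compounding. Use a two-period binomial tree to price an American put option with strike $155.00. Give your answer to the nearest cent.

Risk-neutral probability p = (e^0.06 − 0.8)/(1.15 − 0.8) = 0.2618/0.3500 = 0.7481
Terminal stock prices: S_uu = 191.8, S_ud = 133.4, S_dd = 92.8
Terminal payoffs (K − S): max(-36.76, 0) = 0, max(21.6, 0) = 21.6, max(62.2, 0) = 62.2
Node u (S = 166.8): continuation = e^(−0.06)·[0.7481·0.0000 + 0.2519·21.6000] = 5.1241; exercise value = 0.0000 ≤ continuation, so V_u = 5.1241
Node d (S = 116): continuation = e^(−0.06)·[0.7481·21.6000 + 0.2519·62.2000] = 29.9735; exercise value = 39.0000 > continuation, so V_d = 39.0000 (exercise)
Node 0 (S = 145): continuation = e^(−0.06)·[0.7481·5.1241 + 0.2519·39.0000] = 12.8619; exercise value = 10.0000 ≤ continuation, so V_0 = 12.8619

$12.86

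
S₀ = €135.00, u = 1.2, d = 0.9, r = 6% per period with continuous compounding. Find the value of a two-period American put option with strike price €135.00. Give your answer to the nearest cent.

€5.86

Risk-neutral probability p = (e^0.06 − 0.9)/(1.2 − 0.9) = 0.1618/0.3000 = 0.5395
Terminal stock prices: S_uu = 194.4, S_ud = 145.8, S_dd = 109.4
Terminal payoffs (K − S): max(-59.4, 0) = 0, max(-10.8, 0) = 0, max(25.65, 0) = 25.65
Node u (S = 162): continuation = e^(−0.06)·[0.5395·0.0000 + 0.4605·0.0000] = 0.0000; exercise value = 0.0000 ≤ continuation, so V_u = 0.0000
Node d (S = 121.5): continuation = e^(−0.06)·[0.5395·0.0000 + 0.4605·25.6500] = 11.1250; exercise value = 13.5000 > continuation, so V_d = 13.5000 (exercise)
Node 0 (S = 135): continuation = e^(−0.06)·[0.5395·0.0000 + 0.4605·13.5000] = 5.8553; exercise value = 0.0000 ≤ continuation, so V_0 = 5.8553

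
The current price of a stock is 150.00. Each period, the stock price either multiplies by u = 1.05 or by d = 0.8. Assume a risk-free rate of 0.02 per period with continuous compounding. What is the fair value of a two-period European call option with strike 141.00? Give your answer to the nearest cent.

18.17

Risk-neutral probability p = (e^0.02 − 0.8)/(1.05 − 0.8) = 0.2202/0.2500 = 0.8808
Terminal stock prices: S_uu = 165.4, S_ud = 126, S_dd = 96
Terminal payoffs (S − K): max(24.38, 0) = 24.38, max(-15, 0) = 0, max(-45, 0) = 0
Node u (S = 157.5): V_u = e^(−0.02)·[0.8808·24.3750 + 0.1192·0.0000] = 21.0445
Node d (S = 120): V_d = e^(−0.02)·[0.8808·0.0000 + 0.1192·0.0000] = 0.0000
Node 0 (S = 150): V_0 = e^(−0.02)·[0.8808·21.0445 + 0.1192·0.0000] = 18.1691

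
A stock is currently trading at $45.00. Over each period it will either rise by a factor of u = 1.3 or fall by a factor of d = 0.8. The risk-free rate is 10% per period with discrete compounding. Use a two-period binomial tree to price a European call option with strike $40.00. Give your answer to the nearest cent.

Risk-neutral probability p = (1 + 0.1 − 0.8)/(1.3 − 0.8) = 0.3000/0.5000 = 0.6000
Terminal stock prices: S_uu = 76.05, S_ud = 46.8, S_dd = 28.8
Terminal payoffs (S − K): max(36.05, 0) = 36.05, max(6.8, 0) = 6.8, max(-11.2, 0) = 0
Node u (S = 58.5): V_u = 1/1.1·[0.6000·36.0500 + 0.4000·6.8000] = 22.1364
Node d (S = 36): V_d = 1/1.1·[0.6000·6.8000 + 0.4000·0.0000] = 3.7091
Node 0 (S = 45): V_0 = 1/1.1·[0.6000·22.1364 + 0.4000·3.7091] = 13.4231

$13.42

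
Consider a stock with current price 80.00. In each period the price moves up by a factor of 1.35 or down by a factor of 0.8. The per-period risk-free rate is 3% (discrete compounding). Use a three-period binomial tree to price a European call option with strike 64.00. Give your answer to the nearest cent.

Risk-neutral probability p = (1 + 0.03 − 0.8)/(1.35 − 0.8) = 0.2300/0.5500 = 0.4182
Terminal stock prices: S_uuu = 196.8, S_uud = 116.6, S_udd = 69.12, S_ddd = 40.96
Terminal payoffs (S − K): max(132.8, 0) = 132.8, max(52.64, 0) = 52.64, max(5.12, 0) = 5.12, max(-23.04, 0) = 0
Node uu (S = 145.8): V_uu = 1/1.03·[0.4182·132.8300 + 0.5818·52.6400] = 83.6641
Node ud (S = 86.4): V_ud = 1/1.03·[0.4182·52.6400 + 0.5818·5.1200] = 24.2641
Node dd (S = 51.2): V_dd = 1/1.03·[0.4182·5.1200 + 0.5818·0.0000] = 2.0787
Node u (S = 108): V_u = 1/1.03·[0.4182·83.6641 + 0.5818·24.2641] = 47.6739
Node d (S = 64): V_d = 1/1.03·[0.4182·24.2641 + 0.5818·2.0787] = 11.0255
Node 0 (S = 80): V_0 = 1/1.03·[0.4182·47.6739 + 0.5818·11.0255] = 25.5837

25.58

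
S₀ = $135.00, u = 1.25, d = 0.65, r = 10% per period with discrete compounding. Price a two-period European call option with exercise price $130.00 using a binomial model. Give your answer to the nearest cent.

Risk-neutral probability p = (1 + 0.1 − 0.65)/(1.25 − 0.65) = 0.4500/0.6000 = 0.7500
Terminal stock prices: S_uu = 210.9, S_ud = 109.7, S_dd = 57.04
Terminal payoffs (S − K): max(80.94, 0) = 80.94, max(-20.31, 0) = 0, max(-72.96, 0) = 0
Node u (S = 168.8): V_u = 1/1.1·[0.7500·80.9375 + 0.2500·0.0000] = 55.1847
Node d (S = 87.75): V_d = 1/1.1·[0.7500·0.0000 + 0.2500·0.0000] = 0.0000
Node 0 (S = 135): V_0 = 1/1.1·[0.7500·55.1847 + 0.2500·0.0000] = 37.6259

$37.63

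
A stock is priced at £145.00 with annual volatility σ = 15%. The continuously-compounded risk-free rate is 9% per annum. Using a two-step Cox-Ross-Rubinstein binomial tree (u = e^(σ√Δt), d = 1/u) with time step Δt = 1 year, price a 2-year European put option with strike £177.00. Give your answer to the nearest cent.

£12.25

CRR parameters: u = e^(σ√Δt) = e^(0.15·√1) = 1.1618, d = 1/u = 0.8607
Per-period rate: rΔt = 0.09·1 = 0.09, so R = e^0.09 = 1.0942
Risk-neutral probability p = (e^0.09 − 0.8607)/(1.1618 − 0.8607) = 0.2335/0.3011 = 0.7753
Terminal stock prices: S_uu = 195.7, S_ud = 145, S_dd = 107.4
Terminal payoffs (K − S): max(-18.73, 0) = 0, max(32, 0) = 32, max(69.58, 0) = 69.58
Node u (S = 168.5): V_u = e^(−0.09)·[0.7753·0.0000 + 0.2247·32.0000] = 6.5712
Node d (S = 124.8): V_d = e^(−0.09)·[0.7753·32.0000 + 0.2247·69.5814] = 36.9632
Node 0 (S = 145): V_0 = e^(−0.09)·[0.7753·6.5712 + 0.2247·36.9632] = 12.2467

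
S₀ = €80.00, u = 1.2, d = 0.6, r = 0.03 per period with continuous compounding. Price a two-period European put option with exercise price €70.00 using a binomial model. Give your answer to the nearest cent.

€7.83

Risk-neutral probability p = (e^0.03 − 0.6)/(1.2 − 0.6) = 0.4305/0.6000 = 0.7174
Terminal stock prices: S_uu = 115.2, S_ud = 57.6, S_dd = 28.8
Terminal payoffs (K − S): max(-45.2, 0) = 0, max(12.4, 0) = 12.4, max(41.2, 0) = 41.2
Node u (S = 96): V_u = e^(−0.03)·[0.7174·0.0000 + 0.2826·12.4000] = 3.4004
Node d (S = 48): V_d = e^(−0.03)·[0.7174·12.4000 + 0.2826·41.2000] = 19.9312
Node 0 (S = 80): V_0 = e^(−0.03)·[0.7174·3.4004 + 0.2826·19.9312] = 7.8330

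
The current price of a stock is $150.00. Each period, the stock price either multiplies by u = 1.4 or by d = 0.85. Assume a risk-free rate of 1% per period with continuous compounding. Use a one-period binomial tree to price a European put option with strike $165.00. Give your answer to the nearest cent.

$26.32

Risk-neutral probability p = (e^0.01 − 0.85)/(1.4 − 0.85) = 0.1601/0.5500 = 0.2910
Terminal stock prices: S_u = 210, S_d = 127.5
Terminal payoffs (K − S): max(-45, 0) = 0, max(37.5, 0) = 37.5
Node 0 (S = 150): V_0 = e^(−0.01)·[0.2910·0.0000 + 0.7090·37.5000] = 26.3229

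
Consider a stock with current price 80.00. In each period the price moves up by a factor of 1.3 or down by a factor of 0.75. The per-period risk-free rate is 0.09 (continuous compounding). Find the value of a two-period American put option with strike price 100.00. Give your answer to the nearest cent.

20.00

Risk-neutral probability p = (e^0.09 − 0.75)/(1.3 − 0.75) = 0.3442/0.5500 = 0.6258
Terminal stock prices: S_uu = 135.2, S_ud = 78, S_dd = 45
Terminal payoffs (K − S): max(-35.2, 0) = 0, max(22, 0) = 22, max(55, 0) = 55
Node u (S = 104): continuation = e^(−0.09)·[0.6258·0.0000 + 0.3742·22.0000] = 7.5244; exercise value = 0.0000 ≤ continuation, so V_u = 7.5244
Node d (S = 60): continuation = e^(−0.09)·[0.6258·22.0000 + 0.3742·55.0000] = 31.3931; exercise value = 40.0000 > continuation, so V_d = 40.0000 (exercise)
Node 0 (S = 80): continuation = e^(−0.09)·[0.6258·7.5244 + 0.3742·40.0000] = 17.9841; exercise value = 20.0000 > continuation, so V_0 = 20.0000 (exercise)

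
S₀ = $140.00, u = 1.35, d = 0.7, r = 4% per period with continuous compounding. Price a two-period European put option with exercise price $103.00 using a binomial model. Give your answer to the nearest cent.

Risk-neutral probability p = (e^0.04 − 0.7)/(1.35 − 0.7) = 0.3408/0.6500 = 0.5243
Terminal stock prices: S_uu = 255.2, S_ud = 132.3, S_dd = 68.6
Terminal payoffs (K − S): max(-152.2, 0) = 0, max(-29.3, 0) = 0, max(34.4, 0) = 34.4
Node u (S = 189): V_u = e^(−0.04)·[0.5243·0.0000 + 0.4757·0.0000] = 0.0000
Node d (S = 98): V_d = e^(−0.04)·[0.5243·0.0000 + 0.4757·34.4000] = 15.7216
Node 0 (S = 140): V_0 = e^(−0.04)·[0.5243·0.0000 + 0.4757·15.7216] = 7.1852

$7.19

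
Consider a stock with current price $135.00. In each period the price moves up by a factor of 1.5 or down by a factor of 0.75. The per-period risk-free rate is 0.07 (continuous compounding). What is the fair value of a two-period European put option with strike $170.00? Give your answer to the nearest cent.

$34.29

Risk-neutral probability p = (e^0.07 − 0.75)/(1.5 − 0.75) = 0.3225/0.7500 = 0.4300
Terminal stock prices: S_uu = 303.8, S_ud = 151.9, S_dd = 75.94
Terminal payoffs (K − S): max(-133.8, 0) = 0, max(18.12, 0) = 18.12, max(94.06, 0) = 94.06
Node u (S = 202.5): V_u = e^(−0.07)·[0.4300·0.0000 + 0.5700·18.1250] = 9.6326
Node d (S = 101.2): V_d = e^(−0.07)·[0.4300·18.1250 + 0.5700·94.0625] = 57.2569
Node 0 (S = 135): V_0 = e^(−0.07)·[0.4300·9.6326 + 0.5700·57.2569] = 34.2915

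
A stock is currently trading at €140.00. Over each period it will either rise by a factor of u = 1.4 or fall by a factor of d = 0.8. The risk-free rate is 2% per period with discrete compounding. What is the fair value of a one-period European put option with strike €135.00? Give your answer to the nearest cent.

€14.28

Risk-neutral probability p = (1 + 0.02 − 0.8)/(1.4 − 0.8) = 0.2200/0.6000 = 0.3667
Terminal stock prices: S_u = 196, S_d = 112
Terminal payoffs (K − S): max(-61, 0) = 0, max(23, 0) = 23
Node 0 (S = 140): V_0 = 1/1.02·[0.3667·0.0000 + 0.6333·23.0000] = 14.2810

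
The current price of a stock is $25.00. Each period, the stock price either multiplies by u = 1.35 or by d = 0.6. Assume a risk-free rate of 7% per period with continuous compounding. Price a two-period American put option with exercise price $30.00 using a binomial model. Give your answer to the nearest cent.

Risk-neutral probability p = (e^0.07 − 0.6)/(1.35 − 0.6) = 0.4725/0.7500 = 0.6300
Terminal stock prices: S_uu = 45.56, S_ud = 20.25, S_dd = 9
Terminal payoffs (K − S): max(-15.56, 0) = 0, max(9.75, 0) = 9.75, max(21, 0) = 21
Node u (S = 33.75): continuation = e^(−0.07)·[0.6300·0.0000 + 0.3700·9.7500] = 3.3635; exercise value = 0.0000 ≤ continuation, so V_u = 3.3635
Node d (S = 15): continuation = e^(−0.07)·[0.6300·9.7500 + 0.3700·21.0000] = 12.9718; exercise value = 15.0000 > continuation, so V_d = 15.0000 (exercise)
Node 0 (S = 25): continuation = e^(−0.07)·[0.6300·3.3635 + 0.3700·15.0000] = 7.1504; exercise value = 5.0000 ≤ continuation, so V_0 = 7.1504

$7.15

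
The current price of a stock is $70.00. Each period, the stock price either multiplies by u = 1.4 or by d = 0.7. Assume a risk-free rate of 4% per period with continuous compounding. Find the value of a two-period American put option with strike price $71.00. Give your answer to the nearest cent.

Risk-neutral probability p = (e^0.04 − 0.7)/(1.4 − 0.7) = 0.3408/0.7000 = 0.4869
Terminal stock prices: S_uu = 137.2, S_ud = 68.6, S_dd = 34.3
Terminal payoffs (K − S): max(-66.2, 0) = 0, max(2.4, 0) = 2.4, max(36.7, 0) = 36.7
Node u (S = 98): continuation = e^(−0.04)·[0.4869·0.0000 + 0.5131·2.4000] = 1.1832; exercise value = 0.0000 ≤ continuation, so V_u = 1.1832
Node d (S = 49): continuation = e^(−0.04)·[0.4869·2.4000 + 0.5131·36.7000] = 19.2161; exercise value = 22.0000 > continuation, so V_d = 22.0000 (exercise)
Node 0 (S = 70): continuation = e^(−0.04)·[0.4869·1.1832 + 0.5131·22.0000] = 11.3997; exercise value = 1.0000 ≤ continuation, so V_0 = 11.3997

$11.40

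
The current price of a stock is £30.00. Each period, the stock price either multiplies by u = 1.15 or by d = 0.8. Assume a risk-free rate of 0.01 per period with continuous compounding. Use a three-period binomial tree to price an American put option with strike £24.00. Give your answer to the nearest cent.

£1.11

Risk-neutral probability p = (e^0.01 − 0.8)/(1.15 − 0.8) = 0.2101/0.3500 = 0.6001
Terminal stock prices: S_uuu = 45.63, S_uud = 31.74, S_udd = 22.08, S_ddd = 15.36
Terminal payoffs (K − S): max(-21.63, 0) = 0, max(-7.74, 0) = 0, max(1.92, 0) = 1.92, max(8.64, 0) = 8.64
Node uu (S = 39.67): continuation = e^(−0.01)·[0.6001·0.0000 + 0.3999·0.0000] = 0.0000; exercise value = 0.0000 ≤ continuation, so V_uu = 0.0000
Node ud (S = 27.6): continuation = e^(−0.01)·[0.6001·0.0000 + 0.3999·1.9200] = 0.7601; exercise value = 0.0000 ≤ continuation, so V_ud = 0.7601
Node dd (S = 19.2): continuation = e^(−0.01)·[0.6001·1.9200 + 0.3999·8.6400] = 4.5612; exercise value = 4.8000 > continuation, so V_dd = 4.8000 (exercise)
Node u (S = 34.5): continuation = e^(−0.01)·[0.6001·0.0000 + 0.3999·0.7601] = 0.3009; exercise value = 0.0000 ≤ continuation, so V_u = 0.3009
Node d (S = 24): continuation = e^(−0.01)·[0.6001·0.7601 + 0.3999·4.8000] = 2.3518; exercise value = 0.0000 ≤ continuation, so V_d = 2.3518
Node 0 (S = 30): continuation = e^(−0.01)·[0.6001·0.3009 + 0.3999·2.3518] = 1.1098; exercise value = 0.0000 ≤ continuation, so V_0 = 1.1098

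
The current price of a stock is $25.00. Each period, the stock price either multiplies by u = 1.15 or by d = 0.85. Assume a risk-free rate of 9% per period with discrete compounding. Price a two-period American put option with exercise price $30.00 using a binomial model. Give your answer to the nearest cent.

$5.00

Risk-neutral probability p = (1 + 0.09 − 0.85)/(1.15 − 0.85) = 0.2400/0.3000 = 0.8000
Terminal stock prices: S_uu = 33.06, S_ud = 24.44, S_dd = 18.06
Terminal payoffs (K − S): max(-3.062, 0) = 0, max(5.563, 0) = 5.563, max(11.94, 0) = 11.94
Node u (S = 28.75): continuation = 1/1.09·[0.8000·0.0000 + 0.2000·5.5625] = 1.0206; exercise value = 1.2500 > continuation, so V_u = 1.2500 (exercise)
Node d (S = 21.25): continuation = 1/1.09·[0.8000·5.5625 + 0.2000·11.9375] = 6.2729; exercise value = 8.7500 > continuation, so V_d = 8.7500 (exercise)
Node 0 (S = 25): continuation = 1/1.09·[0.8000·1.2500 + 0.2000·8.7500] = 2.5229; exercise value = 5.0000 > continuation, so V_0 = 5.0000 (exercise)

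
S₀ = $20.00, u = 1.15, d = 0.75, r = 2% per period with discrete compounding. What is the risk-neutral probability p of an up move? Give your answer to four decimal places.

Risk-neutral probability p = (1 + 0.02 − 0.75)/(1.15 − 0.75) = 0.2700/0.4000 = 0.6750

p = 0.6750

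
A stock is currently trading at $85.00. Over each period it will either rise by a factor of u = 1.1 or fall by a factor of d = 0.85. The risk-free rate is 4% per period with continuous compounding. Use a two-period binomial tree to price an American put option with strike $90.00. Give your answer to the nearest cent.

$5.79

Risk-neutral probability p = (e^0.04 − 0.85)/(1.1 − 0.85) = 0.1908/0.2500 = 0.7632
Terminal stock prices: S_uu = 102.9, S_ud = 79.48, S_dd = 61.41
Terminal payoffs (K − S): max(-12.85, 0) = 0, max(10.52, 0) = 10.52, max(28.59, 0) = 28.59
Node u (S = 93.5): continuation = e^(−0.04)·[0.7632·0.0000 + 0.2368·10.5250] = 2.3942; exercise value = 0.0000 ≤ continuation, so V_u = 2.3942
Node d (S = 72.25): continuation = e^(−0.04)·[0.7632·10.5250 + 0.2368·28.5875] = 14.2210; exercise value = 17.7500 > continuation, so V_d = 17.7500 (exercise)
Node 0 (S = 85): continuation = e^(−0.04)·[0.7632·2.3942 + 0.2368·17.7500] = 5.7933; exercise value = 5.0000 ≤ continuation, so V_0 = 5.7933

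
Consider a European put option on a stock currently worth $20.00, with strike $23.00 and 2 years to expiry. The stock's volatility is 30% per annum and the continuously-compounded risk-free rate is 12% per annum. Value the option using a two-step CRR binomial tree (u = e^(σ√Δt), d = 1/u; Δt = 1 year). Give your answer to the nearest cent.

$2.35

CRR parameters: u = e^(σ√Δt) = e^(0.3·√1) = 1.3499, d = 1/u = 0.7408
Per-period rate: rΔt = 0.12·1 = 0.12, so R = e^0.12 = 1.1275
Risk-neutral probability p = (e^0.12 − 0.7408)/(1.3499 − 0.7408) = 0.3867/0.6090 = 0.6349
Terminal stock prices: S_uu = 36.44, S_ud = 20, S_dd = 10.98
Terminal payoffs (K − S): max(-13.44, 0) = 0, max(3, 0) = 3, max(12.02, 0) = 12.02
Node u (S = 27): V_u = e^(−0.12)·[0.6349·0.0000 + 0.3651·3.0000] = 0.9714
Node d (S = 14.82): V_d = e^(−0.12)·[0.6349·3.0000 + 0.3651·12.0238] = 5.5828
Node 0 (S = 20): V_0 = e^(−0.12)·[0.6349·0.9714 + 0.3651·5.5828] = 2.3548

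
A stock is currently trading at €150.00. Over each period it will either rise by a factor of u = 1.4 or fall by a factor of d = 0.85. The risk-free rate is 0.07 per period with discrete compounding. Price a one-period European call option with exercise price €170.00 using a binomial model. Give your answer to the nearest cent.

€14.95

Risk-neutral probability p = (1 + 0.07 − 0.85)/(1.4 − 0.85) = 0.2200/0.5500 = 0.4000
Terminal stock prices: S_u = 210, S_d = 127.5
Terminal payoffs (S − K): max(40, 0) = 40, max(-42.5, 0) = 0
Node 0 (S = 150): V_0 = 1/1.07·[0.4000·40.0000 + 0.6000·0.0000] = 14.9533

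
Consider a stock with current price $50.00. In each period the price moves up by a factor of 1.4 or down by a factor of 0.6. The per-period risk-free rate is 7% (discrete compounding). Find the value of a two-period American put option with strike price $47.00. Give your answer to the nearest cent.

$7.61

Risk-neutral probability p = (1 + 0.07 − 0.6)/(1.4 − 0.6) = 0.4700/0.8000 = 0.5875
Terminal stock prices: S_uu = 98, S_ud = 42, S_dd = 18
Terminal payoffs (K − S): max(-51, 0) = 0, max(5, 0) = 5, max(29, 0) = 29
Node u (S = 70): continuation = 1/1.07·[0.5875·0.0000 + 0.4125·5.0000] = 1.9276; exercise value = 0.0000 ≤ continuation, so V_u = 1.9276
Node d (S = 30): continuation = 1/1.07·[0.5875·5.0000 + 0.4125·29.0000] = 13.9252; exercise value = 17.0000 > continuation, so V_d = 17.0000 (exercise)
Node 0 (S = 50): continuation = 1/1.07·[0.5875·1.9276 + 0.4125·17.0000] = 7.6121; exercise value = 0.0000 ≤ continuation, so V_0 = 7.6121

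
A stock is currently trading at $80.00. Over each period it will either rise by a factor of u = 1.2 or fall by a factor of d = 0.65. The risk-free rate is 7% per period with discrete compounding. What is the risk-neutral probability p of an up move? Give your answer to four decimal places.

Risk-neutral probability p = (1 + 0.07 − 0.65)/(1.2 − 0.65) = 0.4200/0.5500 = 0.7636

p = 0.7636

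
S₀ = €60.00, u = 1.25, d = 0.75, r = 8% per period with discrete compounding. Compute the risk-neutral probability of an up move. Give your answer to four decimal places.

p = 0.6600

Risk-neutral probability p = (1 + 0.08 − 0.75)/(1.25 − 0.75) = 0.3300/0.5000 = 0.6600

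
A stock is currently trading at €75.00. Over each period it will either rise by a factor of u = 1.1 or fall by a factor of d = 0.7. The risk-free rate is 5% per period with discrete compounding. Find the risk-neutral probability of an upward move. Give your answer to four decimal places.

Risk-neutral probability p = (1 + 0.05 − 0.7)/(1.1 − 0.7) = 0.3500/0.4000 = 0.8750

p = 0.8750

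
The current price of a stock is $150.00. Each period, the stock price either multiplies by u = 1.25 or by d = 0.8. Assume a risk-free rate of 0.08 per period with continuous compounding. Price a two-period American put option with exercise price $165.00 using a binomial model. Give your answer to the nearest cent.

Risk-neutral probability p = (e^0.08 − 0.8)/(1.25 − 0.8) = 0.2833/0.4500 = 0.6295
Terminal stock prices: S_uu = 234.4, S_ud = 150, S_dd = 96
Terminal payoffs (K − S): max(-69.38, 0) = 0, max(15, 0) = 15, max(69, 0) = 69
Node u (S = 187.5): continuation = e^(−0.08)·[0.6295·0.0000 + 0.3705·15.0000] = 5.1298; exercise value = 0.0000 ≤ continuation, so V_u = 5.1298
Node d (S = 120): continuation = e^(−0.08)·[0.6295·15.0000 + 0.3705·69.0000] = 32.3142; exercise value = 45.0000 > continuation, so V_d = 45.0000 (exercise)
Node 0 (S = 150): continuation = e^(−0.08)·[0.6295·5.1298 + 0.3705·45.0000] = 18.3706; exercise value = 15.0000 ≤ continuation, so V_0 = 18.3706

$18.37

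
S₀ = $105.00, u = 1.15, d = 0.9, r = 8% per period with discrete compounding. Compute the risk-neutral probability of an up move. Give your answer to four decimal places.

Risk-neutral probability p = (1 + 0.08 − 0.9)/(1.15 − 0.9) = 0.1800/0.2500 = 0.7200

p = 0.7200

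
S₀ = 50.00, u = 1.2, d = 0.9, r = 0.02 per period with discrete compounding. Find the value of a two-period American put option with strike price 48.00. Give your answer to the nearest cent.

Risk-neutral probability p = (1 + 0.02 − 0.9)/(1.2 − 0.9) = 0.1200/0.3000 = 0.4000
Terminal stock prices: S_uu = 72, S_ud = 54, S_dd = 40.5
Terminal payoffs (K − S): max(-24, 0) = 0, max(-6, 0) = 0, max(7.5, 0) = 7.5
Node u (S = 60): continuation = 1/1.02·[0.4000·0.0000 + 0.6000·0.0000] = 0.0000; exercise value = 0.0000 ≤ continuation, so V_u = 0.0000
Node d (S = 45): continuation = 1/1.02·[0.4000·0.0000 + 0.6000·7.5000] = 4.4118; exercise value = 3.0000 ≤ continuation, so V_d = 4.4118
Node 0 (S = 50): continuation = 1/1.02·[0.4000·0.0000 + 0.6000·4.4118] = 2.5952; exercise value = 0.0000 ≤ continuation, so V_0 = 2.5952

2.60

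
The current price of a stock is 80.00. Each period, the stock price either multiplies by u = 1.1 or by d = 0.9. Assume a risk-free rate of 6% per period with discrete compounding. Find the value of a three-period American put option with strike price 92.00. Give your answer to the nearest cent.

Risk-neutral probability p = (1 + 0.06 − 0.9)/(1.1 − 0.9) = 0.1600/0.2000 = 0.8000
Terminal stock prices: S_uuu = 106.5, S_uud = 87.12, S_udd = 71.28, S_ddd = 58.32
Terminal payoffs (K − S): max(-14.48, 0) = 0, max(4.88, 0) = 4.88, max(20.72, 0) = 20.72, max(33.68, 0) = 33.68
Node uu (S = 96.8): continuation = 1/1.06·[0.8000·0.0000 + 0.2000·4.8800] = 0.9208; exercise value = 0.0000 ≤ continuation, so V_uu = 0.9208
Node ud (S = 79.2): continuation = 1/1.06·[0.8000·4.8800 + 0.2000·20.7200] = 7.5925; exercise value = 12.8000 > continuation, so V_ud = 12.8000 (exercise)
Node dd (S = 64.8): continuation = 1/1.06·[0.8000·20.7200 + 0.2000·33.6800] = 21.9925; exercise value = 27.2000 > continuation, so V_dd = 27.2000 (exercise)
Node u (S = 88): continuation = 1/1.06·[0.8000·0.9208 + 0.2000·12.8000] = 3.1100; exercise value = 4.0000 > continuation, so V_u = 4.0000 (exercise)
Node d (S = 72): continuation = 1/1.06·[0.8000·12.8000 + 0.2000·27.2000] = 14.7925; exercise value = 20.0000 > continuation, so V_d = 20.0000 (exercise)
Node 0 (S = 80): continuation = 1/1.06·[0.8000·4.0000 + 0.2000·20.0000] = 6.7925; exercise value = 12.0000 > continuation, so V_0 = 12.0000 (exercise)

12.00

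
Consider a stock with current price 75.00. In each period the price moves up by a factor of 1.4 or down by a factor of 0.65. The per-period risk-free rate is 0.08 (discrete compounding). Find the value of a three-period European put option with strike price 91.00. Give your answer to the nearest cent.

Risk-neutral probability p = (1 + 0.08 − 0.65)/(1.4 − 0.65) = 0.4300/0.7500 = 0.5733
Terminal stock prices: S_uuu = 205.8, S_uud = 95.55, S_udd = 44.36, S_ddd = 20.6
Terminal payoffs (K − S): max(-114.8, 0) = 0, max(-4.55, 0) = 0, max(46.64, 0) = 46.64, max(70.4, 0) = 70.4
Node uu (S = 147): V_uu = 1/1.08·[0.5733·0.0000 + 0.4267·0.0000] = 0.0000
Node ud (S = 68.25): V_ud = 1/1.08·[0.5733·0.0000 + 0.4267·46.6375] = 18.4247
Node dd (S = 31.69): V_dd = 1/1.08·[0.5733·46.6375 + 0.4267·70.4031] = 52.5718
Node u (S = 105): V_u = 1/1.08·[0.5733·0.0000 + 0.4267·18.4247] = 7.2789
Node d (S = 48.75): V_d = 1/1.08·[0.5733·18.4247 + 0.4267·52.5718] = 30.5501
Node 0 (S = 75): V_0 = 1/1.08·[0.5733·7.2789 + 0.4267·30.5501] = 15.9333

15.93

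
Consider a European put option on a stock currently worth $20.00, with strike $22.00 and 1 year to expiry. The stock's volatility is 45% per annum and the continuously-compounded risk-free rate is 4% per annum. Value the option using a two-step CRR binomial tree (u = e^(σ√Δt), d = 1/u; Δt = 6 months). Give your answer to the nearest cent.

$4.24

CRR parameters: u = e^(σ√Δt) = e^(0.45·√0.5) = 1.3746, d = 1/u = 0.7275
Per-period rate: rΔt = 0.04·0.5 = 0.02, so R = e^0.02 = 1.0202
Risk-neutral probability p = (e^0.02 − 0.7275)/(1.3746 − 0.7275) = 0.2927/0.6472 = 0.4523
Terminal stock prices: S_uu = 37.79, S_ud = 20, S_dd = 10.58
Terminal payoffs (K − S): max(-15.79, 0) = 0, max(2, 0) = 2, max(11.42, 0) = 11.42
Node u (S = 27.49): V_u = e^(−0.02)·[0.4523·0.0000 + 0.5477·2.0000] = 1.0737
Node d (S = 14.55): V_d = e^(−0.02)·[0.4523·2.0000 + 0.5477·11.4161] = 7.0152
Node 0 (S = 20): V_0 = e^(−0.02)·[0.4523·1.0737 + 0.5477·7.0152] = 4.2420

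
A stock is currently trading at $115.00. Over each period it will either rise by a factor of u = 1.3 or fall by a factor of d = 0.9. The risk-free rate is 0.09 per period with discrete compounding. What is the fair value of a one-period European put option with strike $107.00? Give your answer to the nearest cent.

Risk-neutral probability p = (1 + 0.09 − 0.9)/(1.3 − 0.9) = 0.1900/0.4000 = 0.4750
Terminal stock prices: S_u = 149.5, S_d = 103.5
Terminal payoffs (K − S): max(-42.5, 0) = 0, max(3.5, 0) = 3.5
Node 0 (S = 115): V_0 = 1/1.09·[0.4750·0.0000 + 0.5250·3.5000] = 1.6858

$1.69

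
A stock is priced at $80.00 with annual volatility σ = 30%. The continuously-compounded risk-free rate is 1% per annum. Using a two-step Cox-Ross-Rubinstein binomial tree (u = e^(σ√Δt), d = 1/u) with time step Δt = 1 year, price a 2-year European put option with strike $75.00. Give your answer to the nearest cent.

CRR parameters: u = e^(σ√Δt) = e^(0.3·√1) = 1.3499, d = 1/u = 0.7408
Per-period rate: rΔt = 0.01·1 = 0.01, so R = e^0.01 = 1.0101
Risk-neutral probability p = (e^0.01 − 0.7408)/(1.3499 − 0.7408) = 0.2692/0.6090 = 0.4421
Terminal stock prices: S_uu = 145.8, S_ud = 80, S_dd = 43.9
Terminal payoffs (K − S): max(-70.77, 0) = 0, max(-5, 0) = 0, max(31.1, 0) = 31.1
Node u (S = 108): V_u = e^(−0.01)·[0.4421·0.0000 + 0.5579·0.0000] = 0.0000
Node d (S = 59.27): V_d = e^(−0.01)·[0.4421·0.0000 + 0.5579·31.0951] = 17.1766
Node 0 (S = 80): V_0 = e^(−0.01)·[0.4421·0.0000 + 0.5579·17.1766] = 9.4882

$9.49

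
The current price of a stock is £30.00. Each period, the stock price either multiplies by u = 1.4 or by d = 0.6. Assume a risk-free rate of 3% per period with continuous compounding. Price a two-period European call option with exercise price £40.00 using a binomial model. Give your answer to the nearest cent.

£5.13

Risk-neutral probability p = (e^0.03 − 0.6)/(1.4 − 0.6) = 0.4305/0.8000 = 0.5381
Terminal stock prices: S_uu = 58.8, S_ud = 25.2, S_dd = 10.8
Terminal payoffs (S − K): max(18.8, 0) = 18.8, max(-14.8, 0) = 0, max(-29.2, 0) = 0
Node u (S = 42): V_u = e^(−0.03)·[0.5381·18.8000 + 0.4619·0.0000] = 9.8167
Node d (S = 18): V_d = e^(−0.03)·[0.5381·0.0000 + 0.4619·0.0000] = 0.0000
Node 0 (S = 30): V_0 = e^(−0.03)·[0.5381·9.8167 + 0.4619·0.0000] = 5.1260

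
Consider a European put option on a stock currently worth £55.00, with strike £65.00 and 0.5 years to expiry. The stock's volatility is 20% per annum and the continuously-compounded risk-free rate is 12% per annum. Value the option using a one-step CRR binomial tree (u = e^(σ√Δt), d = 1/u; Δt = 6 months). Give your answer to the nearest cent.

CRR parameters: u = e^(σ√Δt) = e^(0.2·√0.5) = 1.1519, d = 1/u = 0.8681
Per-period rate: rΔt = 0.12·0.5 = 0.06, so R = e^0.06 = 1.0618
Risk-neutral probability p = (e^0.06 − 0.8681)/(1.1519 − 0.8681) = 0.1937/0.2838 = 0.6826
Terminal stock prices: S_u = 63.36, S_d = 47.75
Terminal payoffs (K − S): max(1.645, 0) = 1.645, max(17.25, 0) = 17.25
Node 0 (S = 55): V_0 = e^(−0.06)·[0.6826·1.6450 + 0.3174·17.2532] = 6.2147

£6.21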